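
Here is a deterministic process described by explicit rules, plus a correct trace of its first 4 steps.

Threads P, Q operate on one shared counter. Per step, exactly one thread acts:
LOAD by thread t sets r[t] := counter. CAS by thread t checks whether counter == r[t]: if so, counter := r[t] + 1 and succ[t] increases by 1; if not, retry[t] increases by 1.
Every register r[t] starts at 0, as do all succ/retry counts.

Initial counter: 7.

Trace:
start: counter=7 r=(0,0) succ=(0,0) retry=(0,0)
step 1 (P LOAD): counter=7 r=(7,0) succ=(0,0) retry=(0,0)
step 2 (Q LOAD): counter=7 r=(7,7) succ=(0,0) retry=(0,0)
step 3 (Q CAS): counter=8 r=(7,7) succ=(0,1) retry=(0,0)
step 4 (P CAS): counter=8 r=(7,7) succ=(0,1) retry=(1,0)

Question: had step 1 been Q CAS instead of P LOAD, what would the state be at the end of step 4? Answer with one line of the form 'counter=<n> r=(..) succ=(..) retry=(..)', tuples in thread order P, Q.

(re-executing from step 1 with the substitution; state before step 1: counter=7 r=(0,0) succ=(0,0) retry=(0,0))
step 1 (Q CAS): counter=7 r=(0,0) succ=(0,0) retry=(0,1)
step 2 (Q LOAD): counter=7 r=(0,7) succ=(0,0) retry=(0,1)
step 3 (Q CAS): counter=8 r=(0,7) succ=(0,1) retry=(0,1)
step 4 (P CAS): counter=8 r=(0,7) succ=(0,1) retry=(1,1)

counter=8 r=(0,7) succ=(0,1) retry=(1,1)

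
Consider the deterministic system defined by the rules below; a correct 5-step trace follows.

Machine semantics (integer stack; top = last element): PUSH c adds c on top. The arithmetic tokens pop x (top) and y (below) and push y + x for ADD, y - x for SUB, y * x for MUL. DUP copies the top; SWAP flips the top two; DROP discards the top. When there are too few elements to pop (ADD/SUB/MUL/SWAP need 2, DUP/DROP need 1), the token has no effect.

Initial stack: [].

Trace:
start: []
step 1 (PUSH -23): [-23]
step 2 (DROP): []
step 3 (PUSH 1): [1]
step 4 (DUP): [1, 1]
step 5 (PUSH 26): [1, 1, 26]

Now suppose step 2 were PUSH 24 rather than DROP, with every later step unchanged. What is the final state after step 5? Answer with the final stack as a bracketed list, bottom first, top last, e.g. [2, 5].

(re-executing from step 2 with the substitution; state before step 2: [-23])
step 2 (PUSH 24): [-23, 24]
step 3 (PUSH 1): [-23, 24, 1]
step 4 (DUP): [-23, 24, 1, 1]
step 5 (PUSH 26): [-23, 24, 1, 1, 26]

[-23, 24, 1, 1, 26]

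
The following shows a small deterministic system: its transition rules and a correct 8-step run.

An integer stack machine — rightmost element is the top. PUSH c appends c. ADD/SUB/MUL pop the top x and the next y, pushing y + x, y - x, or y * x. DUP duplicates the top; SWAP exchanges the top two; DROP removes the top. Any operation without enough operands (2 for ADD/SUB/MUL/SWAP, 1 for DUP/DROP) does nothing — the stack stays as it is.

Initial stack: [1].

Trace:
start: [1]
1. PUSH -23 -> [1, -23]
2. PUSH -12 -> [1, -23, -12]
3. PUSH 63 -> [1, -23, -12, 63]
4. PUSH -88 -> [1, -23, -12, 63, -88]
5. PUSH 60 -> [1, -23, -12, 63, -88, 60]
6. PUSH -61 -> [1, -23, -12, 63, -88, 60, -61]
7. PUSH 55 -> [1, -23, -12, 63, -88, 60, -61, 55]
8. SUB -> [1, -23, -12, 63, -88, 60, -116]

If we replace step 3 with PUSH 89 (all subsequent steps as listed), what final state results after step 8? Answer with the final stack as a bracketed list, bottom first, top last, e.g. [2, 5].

(re-executing from step 3 with the substitution; state before step 3: [1, -23, -12])
3. PUSH 89 -> [1, -23, -12, 89]
4. PUSH -88 -> [1, -23, -12, 89, -88]
5. PUSH 60 -> [1, -23, -12, 89, -88, 60]
6. PUSH -61 -> [1, -23, -12, 89, -88, 60, -61]
7. PUSH 55 -> [1, -23, -12, 89, -88, 60, -61, 55]
8. SUB -> [1, -23, -12, 89, -88, 60, -116]

[1, -23, -12, 89, -88, 60, -116]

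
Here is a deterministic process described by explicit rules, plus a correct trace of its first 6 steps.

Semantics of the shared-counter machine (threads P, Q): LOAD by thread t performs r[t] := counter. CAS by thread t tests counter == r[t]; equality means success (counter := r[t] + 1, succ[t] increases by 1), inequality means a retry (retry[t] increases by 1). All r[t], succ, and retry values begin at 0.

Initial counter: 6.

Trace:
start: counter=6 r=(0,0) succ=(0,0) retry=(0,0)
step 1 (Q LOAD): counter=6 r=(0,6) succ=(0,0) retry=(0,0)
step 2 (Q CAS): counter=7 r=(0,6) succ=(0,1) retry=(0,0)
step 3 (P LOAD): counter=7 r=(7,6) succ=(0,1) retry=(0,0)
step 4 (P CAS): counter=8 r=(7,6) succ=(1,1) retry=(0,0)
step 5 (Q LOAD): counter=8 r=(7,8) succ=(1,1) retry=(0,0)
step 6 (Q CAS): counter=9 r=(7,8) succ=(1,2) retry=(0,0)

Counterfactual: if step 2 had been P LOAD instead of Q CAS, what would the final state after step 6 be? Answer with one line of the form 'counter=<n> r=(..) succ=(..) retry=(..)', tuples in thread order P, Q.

counter=8 r=(6,7) succ=(1,1) retry=(0,0)

(re-executing from step 2 with the substitution; state before step 2: counter=6 r=(0,6) succ=(0,0) retry=(0,0))
step 2 (P LOAD): counter=6 r=(6,6) succ=(0,0) retry=(0,0)
step 3 (P LOAD): counter=6 r=(6,6) succ=(0,0) retry=(0,0)
step 4 (P CAS): counter=7 r=(6,6) succ=(1,0) retry=(0,0)
step 5 (Q LOAD): counter=7 r=(6,7) succ=(1,0) retry=(0,0)
step 6 (Q CAS): counter=8 r=(6,7) succ=(1,1) retry=(0,0)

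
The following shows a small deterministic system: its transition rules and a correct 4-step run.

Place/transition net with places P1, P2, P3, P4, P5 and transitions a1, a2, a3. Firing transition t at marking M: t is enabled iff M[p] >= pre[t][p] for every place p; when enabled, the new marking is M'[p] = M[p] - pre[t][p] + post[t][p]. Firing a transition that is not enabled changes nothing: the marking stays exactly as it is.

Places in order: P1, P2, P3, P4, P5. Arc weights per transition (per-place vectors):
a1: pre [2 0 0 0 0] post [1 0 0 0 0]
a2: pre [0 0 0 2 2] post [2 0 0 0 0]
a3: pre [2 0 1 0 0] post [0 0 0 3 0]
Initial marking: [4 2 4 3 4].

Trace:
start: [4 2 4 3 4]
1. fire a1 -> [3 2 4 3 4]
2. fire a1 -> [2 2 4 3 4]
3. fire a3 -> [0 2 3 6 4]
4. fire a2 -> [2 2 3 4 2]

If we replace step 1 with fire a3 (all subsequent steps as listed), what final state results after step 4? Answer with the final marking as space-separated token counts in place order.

3 2 3 4 2

(re-executing from step 1 with the substitution; state before step 1: [4 2 4 3 4])
1. fire a3 -> [2 2 3 6 4]
2. fire a1 -> [1 2 3 6 4]
3. fire a3 -> [1 2 3 6 4]
4. fire a2 -> [3 2 3 4 2]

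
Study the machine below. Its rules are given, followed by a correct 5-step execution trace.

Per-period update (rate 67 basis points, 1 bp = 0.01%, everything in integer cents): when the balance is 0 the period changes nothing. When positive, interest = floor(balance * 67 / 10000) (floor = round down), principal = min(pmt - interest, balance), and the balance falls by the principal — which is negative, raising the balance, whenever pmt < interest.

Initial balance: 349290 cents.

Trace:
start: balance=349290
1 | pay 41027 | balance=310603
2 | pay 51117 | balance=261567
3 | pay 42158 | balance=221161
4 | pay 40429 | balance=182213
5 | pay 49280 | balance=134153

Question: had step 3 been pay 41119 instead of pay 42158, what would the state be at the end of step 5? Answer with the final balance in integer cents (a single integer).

(re-executing from step 3 with the substitution; state before step 3: balance=261567)
3 | pay 41119 | balance=222200
4 | pay 40429 | balance=183259
5 | pay 49280 | balance=135206

135206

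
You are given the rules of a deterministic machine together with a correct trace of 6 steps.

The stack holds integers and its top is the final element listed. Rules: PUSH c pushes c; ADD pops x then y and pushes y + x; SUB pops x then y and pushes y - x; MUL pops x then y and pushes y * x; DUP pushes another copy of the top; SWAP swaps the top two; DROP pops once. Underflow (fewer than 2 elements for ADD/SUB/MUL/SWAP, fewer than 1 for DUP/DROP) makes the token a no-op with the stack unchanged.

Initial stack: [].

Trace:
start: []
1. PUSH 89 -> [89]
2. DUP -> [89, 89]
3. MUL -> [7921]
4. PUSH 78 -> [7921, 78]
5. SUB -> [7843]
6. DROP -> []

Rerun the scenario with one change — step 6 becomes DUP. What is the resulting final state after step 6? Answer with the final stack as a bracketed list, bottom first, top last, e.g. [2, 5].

[7843, 7843]

(re-executing from step 6 with the substitution; state before step 6: [7843])
6. DUP -> [7843, 7843]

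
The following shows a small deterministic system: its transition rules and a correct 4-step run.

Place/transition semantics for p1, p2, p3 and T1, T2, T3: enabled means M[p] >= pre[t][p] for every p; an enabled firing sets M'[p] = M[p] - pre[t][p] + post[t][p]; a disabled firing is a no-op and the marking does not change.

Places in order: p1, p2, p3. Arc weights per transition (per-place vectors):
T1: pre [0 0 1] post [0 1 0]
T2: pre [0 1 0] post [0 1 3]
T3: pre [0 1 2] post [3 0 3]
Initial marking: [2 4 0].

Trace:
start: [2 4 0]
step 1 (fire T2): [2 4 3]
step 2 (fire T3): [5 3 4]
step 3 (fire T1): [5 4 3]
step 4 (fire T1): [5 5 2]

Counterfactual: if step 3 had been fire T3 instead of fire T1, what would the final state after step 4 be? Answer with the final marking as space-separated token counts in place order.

(re-executing from step 3 with the substitution; state before step 3: [5 3 4])
step 3 (fire T3): [8 2 5]
step 4 (fire T1): [8 3 4]

8 3 4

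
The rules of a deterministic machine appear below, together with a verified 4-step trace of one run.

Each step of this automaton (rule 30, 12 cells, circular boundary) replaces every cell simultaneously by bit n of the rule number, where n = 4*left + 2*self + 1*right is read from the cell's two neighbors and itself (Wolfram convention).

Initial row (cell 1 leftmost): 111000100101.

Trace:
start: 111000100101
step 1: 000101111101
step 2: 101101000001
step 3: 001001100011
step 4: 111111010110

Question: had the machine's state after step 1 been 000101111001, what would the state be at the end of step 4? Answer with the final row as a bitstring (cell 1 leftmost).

state after step 1 := 000101111001
step 2: 101101000111
step 3: 001001101100
step 4: 011111001010

011111001010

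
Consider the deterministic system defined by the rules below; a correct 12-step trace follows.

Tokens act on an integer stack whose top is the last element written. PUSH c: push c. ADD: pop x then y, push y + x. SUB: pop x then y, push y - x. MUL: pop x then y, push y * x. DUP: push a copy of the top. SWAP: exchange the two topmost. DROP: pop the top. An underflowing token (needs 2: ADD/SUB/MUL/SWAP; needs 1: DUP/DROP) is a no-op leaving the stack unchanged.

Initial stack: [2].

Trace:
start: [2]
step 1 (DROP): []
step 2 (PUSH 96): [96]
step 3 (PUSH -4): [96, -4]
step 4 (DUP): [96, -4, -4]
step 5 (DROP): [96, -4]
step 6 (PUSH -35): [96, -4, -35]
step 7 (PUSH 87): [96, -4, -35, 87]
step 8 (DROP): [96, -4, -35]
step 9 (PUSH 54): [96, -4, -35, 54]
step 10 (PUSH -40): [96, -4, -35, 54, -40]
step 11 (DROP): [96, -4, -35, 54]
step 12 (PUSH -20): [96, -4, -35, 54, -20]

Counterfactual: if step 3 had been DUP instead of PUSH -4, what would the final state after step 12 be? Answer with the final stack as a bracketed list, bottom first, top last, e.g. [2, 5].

(re-executing from step 3 with the substitution; state before step 3: [96])
step 3 (DUP): [96, 96]
step 4 (DUP): [96, 96, 96]
step 5 (DROP): [96, 96]
step 6 (PUSH -35): [96, 96, -35]
step 7 (PUSH 87): [96, 96, -35, 87]
step 8 (DROP): [96, 96, -35]
step 9 (PUSH 54): [96, 96, -35, 54]
step 10 (PUSH -40): [96, 96, -35, 54, -40]
step 11 (DROP): [96, 96, -35, 54]
step 12 (PUSH -20): [96, 96, -35, 54, -20]

[96, 96, -35, 54, -20]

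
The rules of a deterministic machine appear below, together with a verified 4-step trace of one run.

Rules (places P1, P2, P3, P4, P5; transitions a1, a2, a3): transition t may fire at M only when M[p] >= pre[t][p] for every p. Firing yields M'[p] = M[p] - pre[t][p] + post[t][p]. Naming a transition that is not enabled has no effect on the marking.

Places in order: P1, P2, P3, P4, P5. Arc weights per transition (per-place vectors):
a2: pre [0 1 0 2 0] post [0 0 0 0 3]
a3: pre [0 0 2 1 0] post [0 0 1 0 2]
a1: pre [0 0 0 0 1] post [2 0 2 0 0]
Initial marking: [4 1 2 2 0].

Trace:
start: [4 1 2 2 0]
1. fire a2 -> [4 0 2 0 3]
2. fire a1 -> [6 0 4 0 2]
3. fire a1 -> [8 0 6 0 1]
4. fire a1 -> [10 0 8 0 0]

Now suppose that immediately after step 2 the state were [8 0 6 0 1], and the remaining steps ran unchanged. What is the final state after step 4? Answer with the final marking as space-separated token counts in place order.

state after step 2 := [8 0 6 0 1]
3. fire a1 -> [10 0 8 0 0]
4. fire a1 -> [10 0 8 0 0]

10 0 8 0 0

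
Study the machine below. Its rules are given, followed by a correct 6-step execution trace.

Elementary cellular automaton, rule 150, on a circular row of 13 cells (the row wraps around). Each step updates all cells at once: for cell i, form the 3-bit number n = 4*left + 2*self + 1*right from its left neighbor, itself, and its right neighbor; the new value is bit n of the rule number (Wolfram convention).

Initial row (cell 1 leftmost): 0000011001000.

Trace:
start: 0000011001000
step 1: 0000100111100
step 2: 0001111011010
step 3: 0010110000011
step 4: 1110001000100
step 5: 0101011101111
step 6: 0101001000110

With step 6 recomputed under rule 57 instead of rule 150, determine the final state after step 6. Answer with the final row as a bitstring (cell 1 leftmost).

(re-executing step 6 under rule 57; state before step 6: 0101011101111)
step 6: 1010110011000

1010110011000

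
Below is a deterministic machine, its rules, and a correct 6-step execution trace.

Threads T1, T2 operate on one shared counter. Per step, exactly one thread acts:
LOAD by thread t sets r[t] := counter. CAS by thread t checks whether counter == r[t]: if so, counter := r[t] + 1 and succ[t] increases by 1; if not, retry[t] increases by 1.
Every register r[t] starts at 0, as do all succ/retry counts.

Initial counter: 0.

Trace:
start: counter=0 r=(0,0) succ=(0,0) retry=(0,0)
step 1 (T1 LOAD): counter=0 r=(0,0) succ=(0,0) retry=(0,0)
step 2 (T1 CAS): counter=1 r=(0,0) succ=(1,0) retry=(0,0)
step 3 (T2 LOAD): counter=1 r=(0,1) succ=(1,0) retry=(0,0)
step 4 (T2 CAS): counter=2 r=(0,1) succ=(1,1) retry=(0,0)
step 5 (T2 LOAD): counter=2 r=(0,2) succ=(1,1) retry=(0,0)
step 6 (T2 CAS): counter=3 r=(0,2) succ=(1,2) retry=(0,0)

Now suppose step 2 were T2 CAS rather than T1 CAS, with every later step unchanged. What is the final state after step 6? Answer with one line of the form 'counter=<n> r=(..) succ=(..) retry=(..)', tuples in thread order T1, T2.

(re-executing from step 2 with the substitution; state before step 2: counter=0 r=(0,0) succ=(0,0) retry=(0,0))
step 2 (T2 CAS): counter=1 r=(0,0) succ=(0,1) retry=(0,0)
step 3 (T2 LOAD): counter=1 r=(0,1) succ=(0,1) retry=(0,0)
step 4 (T2 CAS): counter=2 r=(0,1) succ=(0,2) retry=(0,0)
step 5 (T2 LOAD): counter=2 r=(0,2) succ=(0,2) retry=(0,0)
step 6 (T2 CAS): counter=3 r=(0,2) succ=(0,3) retry=(0,0)

counter=3 r=(0,2) succ=(0,3) retry=(0,0)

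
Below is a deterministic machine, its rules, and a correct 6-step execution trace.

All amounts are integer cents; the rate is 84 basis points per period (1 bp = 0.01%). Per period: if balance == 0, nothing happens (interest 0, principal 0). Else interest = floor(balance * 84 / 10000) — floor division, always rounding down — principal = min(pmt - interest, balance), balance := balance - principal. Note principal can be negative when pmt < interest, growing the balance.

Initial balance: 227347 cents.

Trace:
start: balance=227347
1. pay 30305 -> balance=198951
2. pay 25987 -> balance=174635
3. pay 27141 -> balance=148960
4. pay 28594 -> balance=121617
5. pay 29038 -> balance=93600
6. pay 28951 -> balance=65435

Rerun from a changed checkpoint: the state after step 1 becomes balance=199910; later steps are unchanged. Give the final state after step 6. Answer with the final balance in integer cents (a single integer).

state after step 1 := balance=199910
2. pay 25987 -> balance=175602
3. pay 27141 -> balance=149936
4. pay 28594 -> balance=122601
5. pay 29038 -> balance=94592
6. pay 28951 -> balance=66435

66435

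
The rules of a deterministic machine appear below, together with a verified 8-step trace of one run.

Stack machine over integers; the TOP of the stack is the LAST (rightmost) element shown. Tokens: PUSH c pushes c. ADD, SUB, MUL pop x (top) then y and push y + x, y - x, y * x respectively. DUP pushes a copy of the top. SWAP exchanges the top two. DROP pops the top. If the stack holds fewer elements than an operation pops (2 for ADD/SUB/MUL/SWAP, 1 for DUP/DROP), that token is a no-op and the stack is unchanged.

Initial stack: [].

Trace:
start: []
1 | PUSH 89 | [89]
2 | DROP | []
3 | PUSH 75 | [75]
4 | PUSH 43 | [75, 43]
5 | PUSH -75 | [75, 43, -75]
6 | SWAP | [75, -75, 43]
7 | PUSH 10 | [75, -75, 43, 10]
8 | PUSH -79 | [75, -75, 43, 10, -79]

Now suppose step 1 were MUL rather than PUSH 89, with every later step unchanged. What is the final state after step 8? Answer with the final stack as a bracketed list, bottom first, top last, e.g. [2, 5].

[75, -75, 43, 10, -79]

(re-executing from step 1 with the substitution; state before step 1: [])
1 | MUL | []
2 | DROP | []
3 | PUSH 75 | [75]
4 | PUSH 43 | [75, 43]
5 | PUSH -75 | [75, 43, -75]
6 | SWAP | [75, -75, 43]
7 | PUSH 10 | [75, -75, 43, 10]
8 | PUSH -79 | [75, -75, 43, 10, -79]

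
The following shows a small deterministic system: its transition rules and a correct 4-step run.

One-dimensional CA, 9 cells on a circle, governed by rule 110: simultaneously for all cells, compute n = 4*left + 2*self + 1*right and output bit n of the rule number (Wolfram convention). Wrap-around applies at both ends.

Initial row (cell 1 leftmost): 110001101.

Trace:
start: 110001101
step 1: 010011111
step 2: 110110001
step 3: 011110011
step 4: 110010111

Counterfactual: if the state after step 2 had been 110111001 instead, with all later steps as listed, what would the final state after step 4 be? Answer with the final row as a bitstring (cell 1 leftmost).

state after step 2 := 110111001
step 3: 011101011
step 4: 110111111

110111111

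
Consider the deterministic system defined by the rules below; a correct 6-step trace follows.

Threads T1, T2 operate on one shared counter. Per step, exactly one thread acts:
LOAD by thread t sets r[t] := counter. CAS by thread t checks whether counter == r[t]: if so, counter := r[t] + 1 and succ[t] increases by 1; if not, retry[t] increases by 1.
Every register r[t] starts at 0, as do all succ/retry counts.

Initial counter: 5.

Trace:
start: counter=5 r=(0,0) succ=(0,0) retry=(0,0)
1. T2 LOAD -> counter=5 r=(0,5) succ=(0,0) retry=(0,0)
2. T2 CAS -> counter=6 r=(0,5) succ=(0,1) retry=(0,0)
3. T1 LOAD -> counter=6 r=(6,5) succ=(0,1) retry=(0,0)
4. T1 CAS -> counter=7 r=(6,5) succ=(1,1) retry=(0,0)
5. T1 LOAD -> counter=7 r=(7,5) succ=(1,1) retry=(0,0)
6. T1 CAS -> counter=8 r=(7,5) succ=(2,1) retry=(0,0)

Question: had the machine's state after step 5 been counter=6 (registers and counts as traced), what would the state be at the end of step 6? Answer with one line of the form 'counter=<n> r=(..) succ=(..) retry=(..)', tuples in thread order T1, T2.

state after step 5 := counter=6 r=(7,5) succ=(1,1) retry=(0,0)
6. T1 CAS -> counter=6 r=(7,5) succ=(1,1) retry=(1,0)

counter=6 r=(7,5) succ=(1,1) retry=(1,0)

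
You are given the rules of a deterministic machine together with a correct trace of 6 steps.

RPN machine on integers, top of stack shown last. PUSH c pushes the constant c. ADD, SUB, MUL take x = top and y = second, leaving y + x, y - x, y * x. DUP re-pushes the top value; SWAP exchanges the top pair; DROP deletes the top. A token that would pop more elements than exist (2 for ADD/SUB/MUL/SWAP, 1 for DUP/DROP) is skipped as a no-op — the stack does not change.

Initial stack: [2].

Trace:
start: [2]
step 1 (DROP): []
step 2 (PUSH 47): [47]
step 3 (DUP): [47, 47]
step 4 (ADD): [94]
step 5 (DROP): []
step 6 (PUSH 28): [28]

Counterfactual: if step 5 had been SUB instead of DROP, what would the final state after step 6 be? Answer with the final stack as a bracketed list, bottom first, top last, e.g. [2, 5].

(re-executing from step 5 with the substitution; state before step 5: [94])
step 5 (SUB): [94]
step 6 (PUSH 28): [94, 28]

[94, 28]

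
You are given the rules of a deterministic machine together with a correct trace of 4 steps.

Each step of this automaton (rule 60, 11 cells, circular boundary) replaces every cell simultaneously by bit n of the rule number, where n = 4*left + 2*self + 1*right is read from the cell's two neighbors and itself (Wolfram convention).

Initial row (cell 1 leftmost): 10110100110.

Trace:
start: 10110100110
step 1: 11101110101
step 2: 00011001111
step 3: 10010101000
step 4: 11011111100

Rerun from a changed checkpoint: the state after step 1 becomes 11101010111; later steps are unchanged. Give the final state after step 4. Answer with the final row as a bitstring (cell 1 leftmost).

state after step 1 := 11101010111
step 2: 00011111100
step 3: 00010000010
step 4: 00011000011

00011000011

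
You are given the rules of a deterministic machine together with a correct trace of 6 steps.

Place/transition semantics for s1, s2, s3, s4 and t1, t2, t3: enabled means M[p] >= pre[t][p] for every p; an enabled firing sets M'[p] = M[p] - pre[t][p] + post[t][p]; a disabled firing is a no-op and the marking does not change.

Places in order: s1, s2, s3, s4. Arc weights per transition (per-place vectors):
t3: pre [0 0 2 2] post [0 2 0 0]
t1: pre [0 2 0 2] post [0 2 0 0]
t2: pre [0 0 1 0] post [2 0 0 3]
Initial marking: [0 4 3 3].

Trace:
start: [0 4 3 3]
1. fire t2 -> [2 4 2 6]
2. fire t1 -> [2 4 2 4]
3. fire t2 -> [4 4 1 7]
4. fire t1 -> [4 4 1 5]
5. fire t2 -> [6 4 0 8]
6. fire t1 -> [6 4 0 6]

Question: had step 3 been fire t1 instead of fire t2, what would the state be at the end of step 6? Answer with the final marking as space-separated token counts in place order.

(re-executing from step 3 with the substitution; state before step 3: [2 4 2 4])
3. fire t1 -> [2 4 2 2]
4. fire t1 -> [2 4 2 0]
5. fire t2 -> [4 4 1 3]
6. fire t1 -> [4 4 1 1]

4 4 1 1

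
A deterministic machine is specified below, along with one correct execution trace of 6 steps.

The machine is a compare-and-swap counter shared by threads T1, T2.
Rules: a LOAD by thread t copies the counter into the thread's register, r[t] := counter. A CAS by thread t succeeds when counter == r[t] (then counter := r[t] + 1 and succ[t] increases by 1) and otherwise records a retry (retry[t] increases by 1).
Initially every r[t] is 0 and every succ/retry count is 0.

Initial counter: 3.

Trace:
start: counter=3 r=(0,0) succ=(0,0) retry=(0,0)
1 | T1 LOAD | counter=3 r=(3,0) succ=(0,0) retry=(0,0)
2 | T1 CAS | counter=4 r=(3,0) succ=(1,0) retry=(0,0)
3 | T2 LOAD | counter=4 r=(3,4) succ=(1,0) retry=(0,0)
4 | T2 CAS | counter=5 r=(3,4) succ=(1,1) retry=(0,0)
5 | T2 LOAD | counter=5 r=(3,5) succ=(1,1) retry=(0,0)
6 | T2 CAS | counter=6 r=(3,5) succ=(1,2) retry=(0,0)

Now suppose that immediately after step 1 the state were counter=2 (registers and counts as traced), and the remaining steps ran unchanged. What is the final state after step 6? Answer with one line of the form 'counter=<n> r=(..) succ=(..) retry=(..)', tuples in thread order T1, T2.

state after step 1 := counter=2 r=(3,0) succ=(0,0) retry=(0,0)
2 | T1 CAS | counter=2 r=(3,0) succ=(0,0) retry=(1,0)
3 | T2 LOAD | counter=2 r=(3,2) succ=(0,0) retry=(1,0)
4 | T2 CAS | counter=3 r=(3,2) succ=(0,1) retry=(1,0)
5 | T2 LOAD | counter=3 r=(3,3) succ=(0,1) retry=(1,0)
6 | T2 CAS | counter=4 r=(3,3) succ=(0,2) retry=(1,0)

counter=4 r=(3,3) succ=(0,2) retry=(1,0)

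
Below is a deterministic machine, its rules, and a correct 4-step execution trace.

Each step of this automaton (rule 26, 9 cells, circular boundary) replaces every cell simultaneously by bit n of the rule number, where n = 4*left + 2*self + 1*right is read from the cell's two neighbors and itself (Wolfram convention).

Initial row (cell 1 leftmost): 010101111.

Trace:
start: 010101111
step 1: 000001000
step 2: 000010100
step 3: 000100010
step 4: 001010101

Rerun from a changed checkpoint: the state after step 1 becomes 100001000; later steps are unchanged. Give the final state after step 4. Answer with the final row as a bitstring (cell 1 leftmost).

011010000

state after step 1 := 100001000
step 2: 010010101
step 3: 001100000
step 4: 011010000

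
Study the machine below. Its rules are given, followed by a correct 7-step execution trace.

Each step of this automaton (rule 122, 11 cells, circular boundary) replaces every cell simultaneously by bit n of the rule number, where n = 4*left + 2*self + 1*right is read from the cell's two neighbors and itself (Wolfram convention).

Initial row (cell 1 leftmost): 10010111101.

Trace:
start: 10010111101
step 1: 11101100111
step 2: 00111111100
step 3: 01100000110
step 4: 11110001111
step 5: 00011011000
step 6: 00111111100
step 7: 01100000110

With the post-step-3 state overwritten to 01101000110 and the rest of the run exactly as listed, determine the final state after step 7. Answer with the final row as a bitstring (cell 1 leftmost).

state after step 3 := 01101000110
step 4: 11110101111
step 5: 00011011000
step 6: 00111111100
step 7: 01100000110

01100000110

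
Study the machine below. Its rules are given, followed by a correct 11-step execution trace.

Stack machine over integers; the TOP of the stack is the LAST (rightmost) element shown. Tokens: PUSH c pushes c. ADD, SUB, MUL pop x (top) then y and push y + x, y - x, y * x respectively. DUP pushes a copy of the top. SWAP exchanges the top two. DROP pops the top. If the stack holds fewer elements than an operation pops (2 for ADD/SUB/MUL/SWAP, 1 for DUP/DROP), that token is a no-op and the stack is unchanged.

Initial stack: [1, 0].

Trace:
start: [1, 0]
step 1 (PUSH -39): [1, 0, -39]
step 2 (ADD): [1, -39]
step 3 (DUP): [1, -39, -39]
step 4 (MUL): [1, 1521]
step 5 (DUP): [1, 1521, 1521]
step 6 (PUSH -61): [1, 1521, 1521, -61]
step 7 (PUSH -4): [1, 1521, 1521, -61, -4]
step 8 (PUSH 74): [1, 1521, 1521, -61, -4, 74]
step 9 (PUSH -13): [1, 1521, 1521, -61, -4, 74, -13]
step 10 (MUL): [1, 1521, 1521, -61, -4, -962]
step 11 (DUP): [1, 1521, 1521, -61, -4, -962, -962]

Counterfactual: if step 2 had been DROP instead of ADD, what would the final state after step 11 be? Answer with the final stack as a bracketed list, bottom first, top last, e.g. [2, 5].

(re-executing from step 2 with the substitution; state before step 2: [1, 0, -39])
step 2 (DROP): [1, 0]
step 3 (DUP): [1, 0, 0]
step 4 (MUL): [1, 0]
step 5 (DUP): [1, 0, 0]
step 6 (PUSH -61): [1, 0, 0, -61]
step 7 (PUSH -4): [1, 0, 0, -61, -4]
step 8 (PUSH 74): [1, 0, 0, -61, -4, 74]
step 9 (PUSH -13): [1, 0, 0, -61, -4, 74, -13]
step 10 (MUL): [1, 0, 0, -61, -4, -962]
step 11 (DUP): [1, 0, 0, -61, -4, -962, -962]

[1, 0, 0, -61, -4, -962, -962]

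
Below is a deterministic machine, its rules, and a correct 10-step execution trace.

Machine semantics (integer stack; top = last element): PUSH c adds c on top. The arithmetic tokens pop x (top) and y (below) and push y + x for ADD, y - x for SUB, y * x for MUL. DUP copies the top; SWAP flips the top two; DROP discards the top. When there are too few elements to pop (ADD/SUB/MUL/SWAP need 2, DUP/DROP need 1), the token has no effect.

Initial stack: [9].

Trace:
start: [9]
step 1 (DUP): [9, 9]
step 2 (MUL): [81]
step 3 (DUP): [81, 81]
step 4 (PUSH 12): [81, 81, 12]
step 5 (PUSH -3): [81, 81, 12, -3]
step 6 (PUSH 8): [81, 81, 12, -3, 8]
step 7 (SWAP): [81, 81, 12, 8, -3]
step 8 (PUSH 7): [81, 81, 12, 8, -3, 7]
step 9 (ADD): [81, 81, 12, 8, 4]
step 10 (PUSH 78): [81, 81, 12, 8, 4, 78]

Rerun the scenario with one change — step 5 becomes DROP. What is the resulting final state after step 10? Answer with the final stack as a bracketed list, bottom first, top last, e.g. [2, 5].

[81, 8, 88, 78]

(re-executing from step 5 with the substitution; state before step 5: [81, 81, 12])
step 5 (DROP): [81, 81]
step 6 (PUSH 8): [81, 81, 8]
step 7 (SWAP): [81, 8, 81]
step 8 (PUSH 7): [81, 8, 81, 7]
step 9 (ADD): [81, 8, 88]
step 10 (PUSH 78): [81, 8, 88, 78]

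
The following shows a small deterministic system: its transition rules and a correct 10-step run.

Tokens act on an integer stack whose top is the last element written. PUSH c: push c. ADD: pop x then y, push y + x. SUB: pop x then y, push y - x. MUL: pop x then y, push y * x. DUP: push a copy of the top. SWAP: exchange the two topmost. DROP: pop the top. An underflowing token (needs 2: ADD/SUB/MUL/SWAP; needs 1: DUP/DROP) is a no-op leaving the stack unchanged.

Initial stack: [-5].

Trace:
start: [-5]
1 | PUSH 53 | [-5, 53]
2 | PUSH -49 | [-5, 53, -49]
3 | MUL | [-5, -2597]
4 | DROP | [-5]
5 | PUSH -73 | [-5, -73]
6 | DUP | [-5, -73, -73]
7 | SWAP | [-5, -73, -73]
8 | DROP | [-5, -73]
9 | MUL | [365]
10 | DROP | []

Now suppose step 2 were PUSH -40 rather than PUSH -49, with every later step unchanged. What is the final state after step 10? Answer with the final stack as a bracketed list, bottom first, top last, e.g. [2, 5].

[]

(re-executing from step 2 with the substitution; state before step 2: [-5, 53])
2 | PUSH -40 | [-5, 53, -40]
3 | MUL | [-5, -2120]
4 | DROP | [-5]
5 | PUSH -73 | [-5, -73]
6 | DUP | [-5, -73, -73]
7 | SWAP | [-5, -73, -73]
8 | DROP | [-5, -73]
9 | MUL | [365]
10 | DROP | []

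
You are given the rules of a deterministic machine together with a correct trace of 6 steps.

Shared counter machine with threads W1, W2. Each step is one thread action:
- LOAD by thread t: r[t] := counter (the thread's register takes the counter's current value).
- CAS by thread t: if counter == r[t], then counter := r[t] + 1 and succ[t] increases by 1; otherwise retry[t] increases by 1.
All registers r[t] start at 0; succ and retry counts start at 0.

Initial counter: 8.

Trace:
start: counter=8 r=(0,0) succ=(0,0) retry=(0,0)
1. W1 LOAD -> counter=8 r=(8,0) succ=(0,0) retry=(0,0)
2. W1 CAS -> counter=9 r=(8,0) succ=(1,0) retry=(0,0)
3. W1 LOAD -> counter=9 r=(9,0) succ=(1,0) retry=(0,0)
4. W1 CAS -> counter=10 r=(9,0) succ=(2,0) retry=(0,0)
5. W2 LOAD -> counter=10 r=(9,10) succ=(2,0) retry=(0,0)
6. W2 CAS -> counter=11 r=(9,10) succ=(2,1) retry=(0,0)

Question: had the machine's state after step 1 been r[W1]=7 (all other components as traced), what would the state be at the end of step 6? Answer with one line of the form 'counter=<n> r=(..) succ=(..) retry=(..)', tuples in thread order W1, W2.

counter=10 r=(8,9) succ=(1,1) retry=(1,0)

state after step 1 := counter=8 r=(7,0) succ=(0,0) retry=(0,0)
2. W1 CAS -> counter=8 r=(7,0) succ=(0,0) retry=(1,0)
3. W1 LOAD -> counter=8 r=(8,0) succ=(0,0) retry=(1,0)
4. W1 CAS -> counter=9 r=(8,0) succ=(1,0) retry=(1,0)
5. W2 LOAD -> counter=9 r=(8,9) succ=(1,0) retry=(1,0)
6. W2 CAS -> counter=10 r=(8,9) succ=(1,1) retry=(1,0)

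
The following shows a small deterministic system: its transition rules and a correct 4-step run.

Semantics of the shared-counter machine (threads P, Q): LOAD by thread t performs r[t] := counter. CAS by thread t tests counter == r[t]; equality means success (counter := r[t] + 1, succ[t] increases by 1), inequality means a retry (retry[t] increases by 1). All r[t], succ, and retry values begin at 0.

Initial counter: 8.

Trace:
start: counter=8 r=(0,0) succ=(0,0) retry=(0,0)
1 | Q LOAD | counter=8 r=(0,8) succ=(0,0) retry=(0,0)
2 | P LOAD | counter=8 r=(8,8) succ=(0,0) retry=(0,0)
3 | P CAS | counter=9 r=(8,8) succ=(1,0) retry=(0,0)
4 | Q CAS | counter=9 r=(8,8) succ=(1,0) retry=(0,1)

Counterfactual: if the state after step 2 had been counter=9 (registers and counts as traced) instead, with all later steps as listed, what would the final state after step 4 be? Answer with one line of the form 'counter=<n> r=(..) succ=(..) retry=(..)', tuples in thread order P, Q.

counter=9 r=(8,8) succ=(0,0) retry=(1,1)

state after step 2 := counter=9 r=(8,8) succ=(0,0) retry=(0,0)
3 | P CAS | counter=9 r=(8,8) succ=(0,0) retry=(1,0)
4 | Q CAS | counter=9 r=(8,8) succ=(0,0) retry=(1,1)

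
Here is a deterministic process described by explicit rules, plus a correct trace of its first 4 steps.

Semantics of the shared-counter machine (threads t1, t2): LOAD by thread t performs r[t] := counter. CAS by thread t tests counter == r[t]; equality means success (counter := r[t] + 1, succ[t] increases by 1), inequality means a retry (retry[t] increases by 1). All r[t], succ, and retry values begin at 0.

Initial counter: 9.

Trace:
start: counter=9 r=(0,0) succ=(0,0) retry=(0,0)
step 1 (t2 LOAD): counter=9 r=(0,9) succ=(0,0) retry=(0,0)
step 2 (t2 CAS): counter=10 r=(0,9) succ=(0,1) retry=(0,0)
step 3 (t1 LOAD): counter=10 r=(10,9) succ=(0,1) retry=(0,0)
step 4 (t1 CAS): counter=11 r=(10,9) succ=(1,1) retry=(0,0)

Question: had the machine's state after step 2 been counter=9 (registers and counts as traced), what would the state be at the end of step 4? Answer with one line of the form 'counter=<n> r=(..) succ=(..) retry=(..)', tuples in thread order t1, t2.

state after step 2 := counter=9 r=(0,9) succ=(0,1) retry=(0,0)
step 3 (t1 LOAD): counter=9 r=(9,9) succ=(0,1) retry=(0,0)
step 4 (t1 CAS): counter=10 r=(9,9) succ=(1,1) retry=(0,0)

counter=10 r=(9,9) succ=(1,1) retry=(0,0)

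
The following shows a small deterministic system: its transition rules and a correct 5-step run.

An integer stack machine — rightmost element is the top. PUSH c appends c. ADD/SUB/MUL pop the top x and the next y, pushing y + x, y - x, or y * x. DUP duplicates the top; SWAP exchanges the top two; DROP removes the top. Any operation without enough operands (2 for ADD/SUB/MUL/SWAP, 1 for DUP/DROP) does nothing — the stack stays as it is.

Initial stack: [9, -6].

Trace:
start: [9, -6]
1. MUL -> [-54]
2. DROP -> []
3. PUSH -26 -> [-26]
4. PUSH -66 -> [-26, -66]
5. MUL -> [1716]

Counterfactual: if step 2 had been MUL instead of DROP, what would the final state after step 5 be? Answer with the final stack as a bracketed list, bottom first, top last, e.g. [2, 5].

(re-executing from step 2 with the substitution; state before step 2: [-54])
2. MUL -> [-54]
3. PUSH -26 -> [-54, -26]
4. PUSH -66 -> [-54, -26, -66]
5. MUL -> [-54, 1716]

[-54, 1716]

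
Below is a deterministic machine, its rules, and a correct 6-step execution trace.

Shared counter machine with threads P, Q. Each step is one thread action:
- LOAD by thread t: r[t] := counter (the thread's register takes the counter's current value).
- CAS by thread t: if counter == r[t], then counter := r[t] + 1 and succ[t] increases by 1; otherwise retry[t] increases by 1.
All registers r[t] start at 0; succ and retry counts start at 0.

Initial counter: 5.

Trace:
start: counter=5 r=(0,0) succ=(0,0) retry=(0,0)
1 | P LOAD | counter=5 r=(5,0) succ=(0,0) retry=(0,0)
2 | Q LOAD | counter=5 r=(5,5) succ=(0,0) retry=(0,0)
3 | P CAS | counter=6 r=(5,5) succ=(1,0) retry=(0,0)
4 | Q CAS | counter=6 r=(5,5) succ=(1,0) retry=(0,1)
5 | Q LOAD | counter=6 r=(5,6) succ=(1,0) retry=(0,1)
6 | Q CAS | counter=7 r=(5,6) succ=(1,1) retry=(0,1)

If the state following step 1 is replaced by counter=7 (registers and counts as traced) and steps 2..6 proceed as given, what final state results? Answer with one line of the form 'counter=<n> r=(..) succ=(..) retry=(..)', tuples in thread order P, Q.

counter=9 r=(5,8) succ=(0,2) retry=(1,0)

state after step 1 := counter=7 r=(5,0) succ=(0,0) retry=(0,0)
2 | Q LOAD | counter=7 r=(5,7) succ=(0,0) retry=(0,0)
3 | P CAS | counter=7 r=(5,7) succ=(0,0) retry=(1,0)
4 | Q CAS | counter=8 r=(5,7) succ=(0,1) retry=(1,0)
5 | Q LOAD | counter=8 r=(5,8) succ=(0,1) retry=(1,0)
6 | Q CAS | counter=9 r=(5,8) succ=(0,2) retry=(1,0)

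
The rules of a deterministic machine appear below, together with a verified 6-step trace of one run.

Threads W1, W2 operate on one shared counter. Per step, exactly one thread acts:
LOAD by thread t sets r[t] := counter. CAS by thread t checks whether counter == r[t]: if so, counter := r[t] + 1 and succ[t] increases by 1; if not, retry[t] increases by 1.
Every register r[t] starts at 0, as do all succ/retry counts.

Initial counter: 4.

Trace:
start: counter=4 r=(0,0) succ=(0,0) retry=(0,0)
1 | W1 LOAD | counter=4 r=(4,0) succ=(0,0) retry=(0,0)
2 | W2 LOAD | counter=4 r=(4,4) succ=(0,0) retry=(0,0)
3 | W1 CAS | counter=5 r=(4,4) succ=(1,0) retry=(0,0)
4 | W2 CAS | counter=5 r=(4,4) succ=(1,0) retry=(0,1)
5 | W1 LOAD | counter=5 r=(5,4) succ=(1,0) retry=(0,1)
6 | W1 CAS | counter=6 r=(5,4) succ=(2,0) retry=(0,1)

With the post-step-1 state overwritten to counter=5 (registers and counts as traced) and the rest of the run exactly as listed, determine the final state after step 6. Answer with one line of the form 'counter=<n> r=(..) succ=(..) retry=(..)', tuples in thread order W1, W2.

counter=7 r=(6,5) succ=(1,1) retry=(1,0)

state after step 1 := counter=5 r=(4,0) succ=(0,0) retry=(0,0)
2 | W2 LOAD | counter=5 r=(4,5) succ=(0,0) retry=(0,0)
3 | W1 CAS | counter=5 r=(4,5) succ=(0,0) retry=(1,0)
4 | W2 CAS | counter=6 r=(4,5) succ=(0,1) retry=(1,0)
5 | W1 LOAD | counter=6 r=(6,5) succ=(0,1) retry=(1,0)
6 | W1 CAS | counter=7 r=(6,5) succ=(1,1) retry=(1,0)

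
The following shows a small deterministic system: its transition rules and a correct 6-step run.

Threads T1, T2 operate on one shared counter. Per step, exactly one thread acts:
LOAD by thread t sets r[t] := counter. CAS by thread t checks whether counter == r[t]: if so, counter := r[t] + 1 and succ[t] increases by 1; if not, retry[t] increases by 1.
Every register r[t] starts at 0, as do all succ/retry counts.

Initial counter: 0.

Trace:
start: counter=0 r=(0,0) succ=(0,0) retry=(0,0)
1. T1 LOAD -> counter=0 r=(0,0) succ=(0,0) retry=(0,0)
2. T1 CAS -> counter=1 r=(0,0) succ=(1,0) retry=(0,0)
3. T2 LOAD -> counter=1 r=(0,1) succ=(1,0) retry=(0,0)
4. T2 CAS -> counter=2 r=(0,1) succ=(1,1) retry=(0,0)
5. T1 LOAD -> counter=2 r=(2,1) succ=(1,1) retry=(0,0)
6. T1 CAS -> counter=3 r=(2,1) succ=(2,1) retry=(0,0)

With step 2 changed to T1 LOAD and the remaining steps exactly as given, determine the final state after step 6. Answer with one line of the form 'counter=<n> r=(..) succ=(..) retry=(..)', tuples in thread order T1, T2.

counter=2 r=(1,0) succ=(1,1) retry=(0,0)

(re-executing from step 2 with the substitution; state before step 2: counter=0 r=(0,0) succ=(0,0) retry=(0,0))
2. T1 LOAD -> counter=0 r=(0,0) succ=(0,0) retry=(0,0)
3. T2 LOAD -> counter=0 r=(0,0) succ=(0,0) retry=(0,0)
4. T2 CAS -> counter=1 r=(0,0) succ=(0,1) retry=(0,0)
5. T1 LOAD -> counter=1 r=(1,0) succ=(0,1) retry=(0,0)
6. T1 CAS -> counter=2 r=(1,0) succ=(1,1) retry=(0,0)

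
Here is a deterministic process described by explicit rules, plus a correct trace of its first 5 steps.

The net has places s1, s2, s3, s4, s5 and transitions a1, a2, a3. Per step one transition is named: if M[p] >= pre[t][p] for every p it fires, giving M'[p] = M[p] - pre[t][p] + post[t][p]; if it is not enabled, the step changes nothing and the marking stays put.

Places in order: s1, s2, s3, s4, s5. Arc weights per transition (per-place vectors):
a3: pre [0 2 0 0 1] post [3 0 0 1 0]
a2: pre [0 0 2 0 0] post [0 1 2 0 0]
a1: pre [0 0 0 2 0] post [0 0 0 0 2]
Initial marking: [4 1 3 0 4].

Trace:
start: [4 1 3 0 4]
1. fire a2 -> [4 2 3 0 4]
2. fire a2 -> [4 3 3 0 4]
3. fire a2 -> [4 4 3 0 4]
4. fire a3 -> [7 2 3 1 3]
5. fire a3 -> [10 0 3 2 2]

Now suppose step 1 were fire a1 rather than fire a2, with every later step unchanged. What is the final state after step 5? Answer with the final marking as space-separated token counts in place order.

(re-executing from step 1 with the substitution; state before step 1: [4 1 3 0 4])
1. fire a1 -> [4 1 3 0 4]
2. fire a2 -> [4 2 3 0 4]
3. fire a2 -> [4 3 3 0 4]
4. fire a3 -> [7 1 3 1 3]
5. fire a3 -> [7 1 3 1 3]

7 1 3 1 3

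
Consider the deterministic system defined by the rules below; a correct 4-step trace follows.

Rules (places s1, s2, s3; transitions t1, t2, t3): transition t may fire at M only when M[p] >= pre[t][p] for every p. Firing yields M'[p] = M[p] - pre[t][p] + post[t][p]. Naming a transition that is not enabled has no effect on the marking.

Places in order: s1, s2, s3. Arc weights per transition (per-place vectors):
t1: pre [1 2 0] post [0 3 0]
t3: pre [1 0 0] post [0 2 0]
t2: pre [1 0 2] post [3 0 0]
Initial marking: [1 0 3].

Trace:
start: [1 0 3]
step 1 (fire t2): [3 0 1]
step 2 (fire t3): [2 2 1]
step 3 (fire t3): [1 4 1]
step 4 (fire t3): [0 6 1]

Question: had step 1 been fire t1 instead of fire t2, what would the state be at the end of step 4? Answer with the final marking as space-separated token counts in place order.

(re-executing from step 1 with the substitution; state before step 1: [1 0 3])
step 1 (fire t1): [1 0 3]
step 2 (fire t3): [0 2 3]
step 3 (fire t3): [0 2 3]
step 4 (fire t3): [0 2 3]

0 2 3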